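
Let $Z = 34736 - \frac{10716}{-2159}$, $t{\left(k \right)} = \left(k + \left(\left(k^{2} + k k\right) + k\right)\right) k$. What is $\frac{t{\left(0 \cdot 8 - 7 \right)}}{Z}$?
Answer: $- \frac{317373}{18751435} \approx -0.016925$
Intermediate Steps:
$t{\left(k \right)} = k \left(2 k + 2 k^{2}\right)$ ($t{\left(k \right)} = \left(k + \left(\left(k^{2} + k^{2}\right) + k\right)\right) k = \left(k + \left(2 k^{2} + k\right)\right) k = \left(k + \left(k + 2 k^{2}\right)\right) k = \left(2 k + 2 k^{2}\right) k = k \left(2 k + 2 k^{2}\right)$)
$Z = \frac{75005740}{2159}$ ($Z = 34736 - 10716 \left(- \frac{1}{2159}\right) = 34736 - - \frac{10716}{2159} = 34736 + \frac{10716}{2159} = \frac{75005740}{2159} \approx 34741.0$)
$\frac{t{\left(0 \cdot 8 - 7 \right)}}{Z} = \frac{2 \left(0 \cdot 8 - 7\right)^{2} \left(1 + \left(0 \cdot 8 - 7\right)\right)}{\frac{75005740}{2159}} = 2 \left(0 - 7\right)^{2} \left(1 + \left(0 - 7\right)\right) \frac{2159}{75005740} = 2 \left(-7\right)^{2} \left(1 - 7\right) \frac{2159}{75005740} = 2 \cdot 49 \left(-6\right) \frac{2159}{75005740} = \left(-588\right) \frac{2159}{75005740} = - \frac{317373}{18751435}$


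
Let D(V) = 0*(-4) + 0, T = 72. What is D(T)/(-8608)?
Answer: 0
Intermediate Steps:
D(V) = 0 (D(V) = 0 + 0 = 0)
D(T)/(-8608) = 0/(-8608) = 0*(-1/8608) = 0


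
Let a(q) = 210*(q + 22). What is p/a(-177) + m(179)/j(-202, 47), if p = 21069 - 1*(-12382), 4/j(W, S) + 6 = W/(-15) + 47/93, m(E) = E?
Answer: 7719151/21700 ≈ 355.72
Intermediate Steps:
a(q) = 4620 + 210*q (a(q) = 210*(22 + q) = 4620 + 210*q)
j(W, S) = 4/(-511/93 - W/15) (j(W, S) = 4/(-6 + (W/(-15) + 47/93)) = 4/(-6 + (W*(-1/15) + 47*(1/93))) = 4/(-6 + (-W/15 + 47/93)) = 4/(-6 + (47/93 - W/15)) = 4/(-511/93 - W/15))
p = 33451 (p = 21069 + 12382 = 33451)
p/a(-177) + m(179)/j(-202, 47) = 33451/(4620 + 210*(-177)) + 179/((-1860/(2555 + 31*(-202)))) = 33451/(4620 - 37170) + 179/((-1860/(2555 - 6262))) = 33451/(-32550) + 179/((-1860/(-3707))) = 33451*(-1/32550) + 179/((-1860*(-1/3707))) = -33451/32550 + 179/(1860/3707) = -33451/32550 + 179*(3707/1860) = -33451/32550 + 663553/1860 = 7719151/21700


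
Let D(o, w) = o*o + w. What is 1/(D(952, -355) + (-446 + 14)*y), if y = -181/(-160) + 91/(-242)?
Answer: 1210/1095803523 ≈ 1.1042e-6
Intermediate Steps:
y = 14621/19360 (y = -181*(-1/160) + 91*(-1/242) = 181/160 - 91/242 = 14621/19360 ≈ 0.75522)
D(o, w) = w + o² (D(o, w) = o² + w = w + o²)
1/(D(952, -355) + (-446 + 14)*y) = 1/((-355 + 952²) + (-446 + 14)*(14621/19360)) = 1/((-355 + 906304) - 432*14621/19360) = 1/(905949 - 394767/1210) = 1/(1095803523/1210) = 1210/1095803523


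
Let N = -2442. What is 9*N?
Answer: -21978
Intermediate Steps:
9*N = 9*(-2442) = -21978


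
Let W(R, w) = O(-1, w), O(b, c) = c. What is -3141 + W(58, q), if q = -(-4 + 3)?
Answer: -3140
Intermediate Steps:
q = 1 (q = -1*(-1) = 1)
W(R, w) = w
-3141 + W(58, q) = -3141 + 1 = -3140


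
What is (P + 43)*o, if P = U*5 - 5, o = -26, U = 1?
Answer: -1118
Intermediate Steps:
P = 0 (P = 1*5 - 5 = 5 - 5 = 0)
(P + 43)*o = (0 + 43)*(-26) = 43*(-26) = -1118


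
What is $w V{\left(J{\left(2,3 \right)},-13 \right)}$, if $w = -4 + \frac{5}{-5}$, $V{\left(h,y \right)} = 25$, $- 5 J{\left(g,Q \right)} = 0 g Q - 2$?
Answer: $-125$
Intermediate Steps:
$J{\left(g,Q \right)} = \frac{2}{5}$ ($J{\left(g,Q \right)} = - \frac{0 g Q - 2}{5} = - \frac{0 Q - 2}{5} = - \frac{0 - 2}{5} = \left(- \frac{1}{5}\right) \left(-2\right) = \frac{2}{5}$)
$w = -5$ ($w = -4 + 5 \left(- \frac{1}{5}\right) = -4 - 1 = -5$)
$w V{\left(J{\left(2,3 \right)},-13 \right)} = \left(-5\right) 25 = -125$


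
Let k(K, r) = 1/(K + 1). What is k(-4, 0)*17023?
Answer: -17023/3 ≈ -5674.3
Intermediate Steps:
k(K, r) = 1/(1 + K)
k(-4, 0)*17023 = 17023/(1 - 4) = 17023/(-3) = -1/3*17023 = -17023/3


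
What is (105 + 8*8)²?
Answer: 28561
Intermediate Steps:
(105 + 8*8)² = (105 + 64)² = 169² = 28561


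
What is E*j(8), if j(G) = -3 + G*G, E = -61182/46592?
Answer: -1866051/23296 ≈ -80.102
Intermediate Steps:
E = -30591/23296 (E = -61182*1/46592 = -30591/23296 ≈ -1.3131)
j(G) = -3 + G**2
E*j(8) = -30591*(-3 + 8**2)/23296 = -30591*(-3 + 64)/23296 = -30591/23296*61 = -1866051/23296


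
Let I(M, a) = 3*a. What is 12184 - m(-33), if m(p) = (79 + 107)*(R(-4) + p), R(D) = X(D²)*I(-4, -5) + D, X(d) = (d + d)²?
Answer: 2876026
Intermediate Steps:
X(d) = 4*d² (X(d) = (2*d)² = 4*d²)
R(D) = D - 60*D⁴ (R(D) = (4*(D²)²)*(3*(-5)) + D = (4*D⁴)*(-15) + D = -60*D⁴ + D = D - 60*D⁴)
m(p) = -2857704 + 186*p (m(p) = (79 + 107)*((-4 - 60*(-4)⁴) + p) = 186*((-4 - 60*256) + p) = 186*((-4 - 15360) + p) = 186*(-15364 + p) = -2857704 + 186*p)
12184 - m(-33) = 12184 - (-2857704 + 186*(-33)) = 12184 - (-2857704 - 6138) = 12184 - 1*(-2863842) = 12184 + 2863842 = 2876026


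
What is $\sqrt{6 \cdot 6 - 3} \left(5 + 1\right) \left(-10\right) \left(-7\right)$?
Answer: $420 \sqrt{33} \approx 2412.7$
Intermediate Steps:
$\sqrt{6 \cdot 6 - 3} \left(5 + 1\right) \left(-10\right) \left(-7\right) = \sqrt{36 - 3} \cdot 6 \left(-10\right) \left(-7\right) = \sqrt{33} \cdot 6 \left(-10\right) \left(-7\right) = 6 \sqrt{33} \left(-10\right) \left(-7\right) = - 60 \sqrt{33} \left(-7\right) = 420 \sqrt{33}$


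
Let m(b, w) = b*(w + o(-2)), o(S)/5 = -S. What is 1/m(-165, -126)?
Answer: 1/19140 ≈ 5.2247e-5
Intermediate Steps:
o(S) = -5*S (o(S) = 5*(-S) = -5*S)
m(b, w) = b*(10 + w) (m(b, w) = b*(w - 5*(-2)) = b*(w + 10) = b*(10 + w))
1/m(-165, -126) = 1/(-165*(10 - 126)) = 1/(-165*(-116)) = 1/19140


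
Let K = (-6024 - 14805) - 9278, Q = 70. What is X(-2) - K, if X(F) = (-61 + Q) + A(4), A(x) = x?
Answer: 30120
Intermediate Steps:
X(F) = 13 (X(F) = (-61 + 70) + 4 = 9 + 4 = 13)
K = -30107 (K = -20829 - 9278 = -30107)
X(-2) - K = 13 - 1*(-30107) = 13 + 30107 = 30120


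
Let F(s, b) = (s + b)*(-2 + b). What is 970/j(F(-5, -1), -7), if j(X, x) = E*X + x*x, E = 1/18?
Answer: 97/5 ≈ 19.400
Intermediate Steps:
E = 1/18 ≈ 0.055556
F(s, b) = (-2 + b)*(b + s) (F(s, b) = (b + s)*(-2 + b) = (-2 + b)*(b + s))
j(X, x) = x² + X/18 (j(X, x) = X/18 + x*x = X/18 + x² = x² + X/18)
970/j(F(-5, -1), -7) = 970/((-7)² + ((-1)² - 2*(-1) - 2*(-5) - 1*(-5))/18) = 970/(49 + (1 + 2 + 10 + 5)/18) = 970/(49 + (1/18)*18) = 970/(49 + 1) = 970/50 = 970*(1/50) = 97/5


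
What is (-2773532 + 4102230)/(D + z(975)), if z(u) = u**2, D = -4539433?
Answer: -664349/1794404 ≈ -0.37023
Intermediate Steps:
(-2773532 + 4102230)/(D + z(975)) = (-2773532 + 4102230)/(-4539433 + 975**2) = 1328698/(-4539433 + 950625) = 1328698/(-3588808) = 1328698*(-1/3588808) = -664349/1794404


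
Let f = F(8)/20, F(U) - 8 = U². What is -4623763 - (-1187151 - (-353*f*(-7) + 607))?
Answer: -17135547/5 ≈ -3.4271e+6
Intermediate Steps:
F(U) = 8 + U²
f = 18/5 (f = (8 + 8²)/20 = (8 + 64)*(1/20) = 72*(1/20) = 18/5 ≈ 3.6000)
-4623763 - (-1187151 - (-353*f*(-7) + 607)) = -4623763 - (-1187151 - (-6354*(-7)/5 + 607)) = -4623763 - (-1187151 - (-353*(-126/5) + 607)) = -4623763 - (-1187151 - (44478/5 + 607)) = -4623763 - (-1187151 - 1*47513/5) = -4623763 - (-1187151 - 47513/5) = -4623763 - 1*(-5983268/5) = -4623763 + 5983268/5 = -17135547/5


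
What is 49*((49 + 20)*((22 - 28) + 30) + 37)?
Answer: 82957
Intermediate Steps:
49*((49 + 20)*((22 - 28) + 30) + 37) = 49*(69*(-6 + 30) + 37) = 49*(69*24 + 37) = 49*(1656 + 37) = 49*1693 = 82957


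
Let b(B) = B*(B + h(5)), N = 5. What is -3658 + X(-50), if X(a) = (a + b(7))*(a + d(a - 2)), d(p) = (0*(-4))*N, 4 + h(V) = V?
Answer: -3958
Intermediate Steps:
h(V) = -4 + V
d(p) = 0 (d(p) = (0*(-4))*5 = 0*5 = 0)
b(B) = B*(1 + B) (b(B) = B*(B + (-4 + 5)) = B*(B + 1) = B*(1 + B))
X(a) = a*(56 + a) (X(a) = (a + 7*(1 + 7))*(a + 0) = (a + 7*8)*a = (a + 56)*a = (56 + a)*a = a*(56 + a))
-3658 + X(-50) = -3658 - 50*(56 - 50) = -3658 - 50*6 = -3658 - 300 = -3958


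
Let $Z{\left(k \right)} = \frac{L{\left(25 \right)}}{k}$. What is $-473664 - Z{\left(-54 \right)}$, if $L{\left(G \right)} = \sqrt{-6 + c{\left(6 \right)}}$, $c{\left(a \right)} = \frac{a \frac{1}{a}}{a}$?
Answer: $-473664 + \frac{i \sqrt{210}}{324} \approx -4.7366 \cdot 10^{5} + 0.044726 i$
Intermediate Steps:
$c{\left(a \right)} = \frac{1}{a}$ ($c{\left(a \right)} = 1 \frac{1}{a} = \frac{1}{a}$)
$L{\left(G \right)} = \frac{i \sqrt{210}}{6}$ ($L{\left(G \right)} = \sqrt{-6 + \frac{1}{6}} = \sqrt{- \frac{35}{6}} = \frac{i \sqrt{210}}{6}$)
$Z{\left(k \right)} = \frac{i \sqrt{210}}{6 k}$ ($Z{\left(k \right)} = \frac{\frac{1}{6} i \sqrt{210}}{k} = \frac{i \sqrt{210}}{6 k}$)
$-473664 - Z{\left(-54 \right)} = -473664 - \frac{i \sqrt{210}}{6 \left(-54\right)} = -473664 - \frac{1}{6} i \sqrt{210} \left(- \frac{1}{54}\right) = -473664 - - \frac{i \sqrt{210}}{324} = -473664 + \frac{i \sqrt{210}}{324}$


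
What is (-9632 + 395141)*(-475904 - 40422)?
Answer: -199048319934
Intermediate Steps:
(-9632 + 395141)*(-475904 - 40422) = 385509*(-516326) = -199048319934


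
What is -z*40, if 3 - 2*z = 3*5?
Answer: 240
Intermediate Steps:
z = -6 (z = 3/2 - 3*5/2 = 3/2 - 1/2*15 = 3/2 - 15/2 = -6)
-z*40 = -1*(-6)*40 = 6*40 = 240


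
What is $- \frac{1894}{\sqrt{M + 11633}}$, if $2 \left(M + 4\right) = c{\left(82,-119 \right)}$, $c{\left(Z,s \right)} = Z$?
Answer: $- \frac{947 \sqrt{11670}}{5835} \approx -17.533$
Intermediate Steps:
$M = 37$ ($M = -4 + \frac{1}{2} \cdot 82 = -4 + 41 = 37$)
$- \frac{1894}{\sqrt{M + 11633}} = - \frac{1894}{\sqrt{37 + 11633}} = - \frac{1894}{\sqrt{11670}} = - 1894 \frac{\sqrt{11670}}{11670} = - \frac{947 \sqrt{11670}}{5835}$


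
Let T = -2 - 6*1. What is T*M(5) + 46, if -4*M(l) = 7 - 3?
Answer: 54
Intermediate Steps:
M(l) = -1 (M(l) = -(7 - 3)/4 = -¼*4 = -1)
T = -8 (T = -2 - 6 = -8)
T*M(5) + 46 = -8*(-1) + 46 = 8 + 46 = 54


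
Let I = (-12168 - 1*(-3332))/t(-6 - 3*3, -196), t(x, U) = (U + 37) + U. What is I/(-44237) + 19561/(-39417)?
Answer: -307536873347/619009889295 ≈ -0.49682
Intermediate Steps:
t(x, U) = 37 + 2*U (t(x, U) = (37 + U) + U = 37 + 2*U)
I = 8836/355 (I = (-12168 - 1*(-3332))/(37 + 2*(-196)) = (-12168 + 3332)/(37 - 392) = -8836/(-355) = -8836*(-1/355) = 8836/355 ≈ 24.890)
I/(-44237) + 19561/(-39417) = (8836/355)/(-44237) + 19561/(-39417) = (8836/355)*(-1/44237) + 19561*(-1/39417) = -8836/15704135 - 19561/39417 = -307536873347/619009889295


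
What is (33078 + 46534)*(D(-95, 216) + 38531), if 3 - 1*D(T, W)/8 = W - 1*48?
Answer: 2962442132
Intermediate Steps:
D(T, W) = 408 - 8*W (D(T, W) = 24 - 8*(W - 1*48) = 24 - 8*(W - 48) = 24 - 8*(-48 + W) = 24 + (384 - 8*W) = 408 - 8*W)
(33078 + 46534)*(D(-95, 216) + 38531) = (33078 + 46534)*((408 - 8*216) + 38531) = 79612*((408 - 1728) + 38531) = 79612*(-1320 + 38531) = 79612*37211 = 2962442132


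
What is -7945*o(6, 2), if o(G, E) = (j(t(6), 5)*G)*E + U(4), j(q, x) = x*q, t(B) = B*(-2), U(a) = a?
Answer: 5688620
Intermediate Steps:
t(B) = -2*B
j(q, x) = q*x
o(G, E) = 4 - 60*E*G (o(G, E) = ((-2*6*5)*G)*E + 4 = ((-12*5)*G)*E + 4 = (-60*G)*E + 4 = -60*E*G + 4 = 4 - 60*E*G)
-7945*o(6, 2) = -7945*(4 - 60*2*6) = -7945*(4 - 720) = -7945*(-716) = 5688620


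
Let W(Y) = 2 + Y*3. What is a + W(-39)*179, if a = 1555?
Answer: -19030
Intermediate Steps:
W(Y) = 2 + 3*Y
a + W(-39)*179 = 1555 + (2 + 3*(-39))*179 = 1555 + (2 - 117)*179 = 1555 - 115*179 = 1555 - 20585 = -19030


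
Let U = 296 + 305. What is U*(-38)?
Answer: -22838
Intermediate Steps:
U = 601
U*(-38) = 601*(-38) = -22838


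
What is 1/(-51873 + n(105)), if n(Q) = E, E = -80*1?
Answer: -1/51953 ≈ -1.9248e-5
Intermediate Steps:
E = -80
n(Q) = -80
1/(-51873 + n(105)) = 1/(-51873 - 80) = 1/(-51953) = -1/51953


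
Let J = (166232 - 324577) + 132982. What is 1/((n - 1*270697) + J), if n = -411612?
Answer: -1/707672 ≈ -1.4131e-6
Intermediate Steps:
J = -25363 (J = -158345 + 132982 = -25363)
1/((n - 1*270697) + J) = 1/((-411612 - 1*270697) - 25363) = 1/((-411612 - 270697) - 25363) = 1/(-682309 - 25363) = 1/(-707672) = -1/707672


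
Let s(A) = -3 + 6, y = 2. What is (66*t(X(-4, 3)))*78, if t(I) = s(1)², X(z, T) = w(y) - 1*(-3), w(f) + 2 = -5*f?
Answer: 46332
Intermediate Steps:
s(A) = 3
w(f) = -2 - 5*f
X(z, T) = -9 (X(z, T) = (-2 - 5*2) - 1*(-3) = (-2 - 10) + 3 = -12 + 3 = -9)
t(I) = 9 (t(I) = 3² = 9)
(66*t(X(-4, 3)))*78 = (66*9)*78 = 594*78 = 46332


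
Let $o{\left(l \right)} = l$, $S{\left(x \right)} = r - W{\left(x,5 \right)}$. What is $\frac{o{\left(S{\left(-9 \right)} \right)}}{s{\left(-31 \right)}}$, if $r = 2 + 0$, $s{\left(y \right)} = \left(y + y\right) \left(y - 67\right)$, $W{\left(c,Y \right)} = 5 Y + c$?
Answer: $- \frac{1}{434} \approx -0.0023041$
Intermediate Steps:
$W{\left(c,Y \right)} = c + 5 Y$
$s{\left(y \right)} = 2 y \left(-67 + y\right)$
$r = 2$
$S{\left(x \right)} = -23 - x$ ($S{\left(x \right)} = 2 - \left(x + 5 \cdot 5\right) = 2 - \left(x + 25\right) = 2 - \left(25 + x\right) = -23 - x$)
$\frac{o{\left(S{\left(-9 \right)} \right)}}{s{\left(-31 \right)}} = \frac{-23 - -9}{2 \left(-31\right) \left(-67 - 31\right)} = \frac{-23 + 9}{2 \left(-31\right) \left(-98\right)} = - \frac{14}{6076} = \left(-14\right) \frac{1}{6076} = - \frac{1}{434}$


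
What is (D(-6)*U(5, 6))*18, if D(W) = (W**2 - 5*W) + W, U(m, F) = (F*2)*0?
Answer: 0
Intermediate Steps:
U(m, F) = 0 (U(m, F) = (2*F)*0 = 0)
D(W) = W**2 - 4*W
(D(-6)*U(5, 6))*18 = (-6*(-4 - 6)*0)*18 = (-6*(-10)*0)*18 = (60*0)*18 = 0*18 = 0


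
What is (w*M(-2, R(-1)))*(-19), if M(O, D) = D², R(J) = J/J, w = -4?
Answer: 76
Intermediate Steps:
R(J) = 1
(w*M(-2, R(-1)))*(-19) = -4*1²*(-19) = -4*1*(-19) = -4*(-19) = 76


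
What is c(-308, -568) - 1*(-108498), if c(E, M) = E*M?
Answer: 283442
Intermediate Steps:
c(-308, -568) - 1*(-108498) = -308*(-568) - 1*(-108498) = 174944 + 108498 = 283442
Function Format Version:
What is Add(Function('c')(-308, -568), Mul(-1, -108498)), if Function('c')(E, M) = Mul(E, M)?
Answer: 283442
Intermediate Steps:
Add(Function('c')(-308, -568), Mul(-1, -108498)) = Add(Mul(-308, -568), Mul(-1, -108498)) = Add(174944, 108498) = 283442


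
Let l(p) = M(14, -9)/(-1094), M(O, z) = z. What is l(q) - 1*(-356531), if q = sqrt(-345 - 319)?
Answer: 390044923/1094 ≈ 3.5653e+5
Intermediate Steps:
q = 2*I*sqrt(166) (q = sqrt(-664) = 2*I*sqrt(166) ≈ 25.768*I)
l(p) = 9/1094 (l(p) = -9/(-1094) = -9*(-1/1094) = 9/1094)
l(q) - 1*(-356531) = 9/1094 - 1*(-356531) = 9/1094 + 356531 = 390044923/1094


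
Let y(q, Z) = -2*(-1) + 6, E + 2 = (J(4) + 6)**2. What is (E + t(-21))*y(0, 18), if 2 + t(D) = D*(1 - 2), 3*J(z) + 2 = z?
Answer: 4424/9 ≈ 491.56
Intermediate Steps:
J(z) = -2/3 + z/3
t(D) = -2 - D (t(D) = -2 + D*(1 - 2) = -2 + D*(-1) = -2 - D)
E = 382/9 (E = -2 + ((-2/3 + (1/3)*4) + 6)**2 = -2 + ((-2/3 + 4/3) + 6)**2 = -2 + (2/3 + 6)**2 = -2 + (20/3)**2 = -2 + 400/9 = 382/9 ≈ 42.444)
y(q, Z) = 8 (y(q, Z) = 2 + 6 = 8)
(E + t(-21))*y(0, 18) = (382/9 + (-2 - 1*(-21)))*8 = (382/9 + (-2 + 21))*8 = (382/9 + 19)*8 = (553/9)*8 = 4424/9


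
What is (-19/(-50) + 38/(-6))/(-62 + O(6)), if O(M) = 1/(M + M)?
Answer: 1786/18575 ≈ 0.096151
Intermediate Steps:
O(M) = 1/(2*M)
(-19/(-50) + 38/(-6))/(-62 + O(6)) = (-19/(-50) + 38/(-6))/(-62 + (1/2)/6) = (-19*(-1/50) + 38*(-1/6))/(-62 + (1/2)*(1/6)) = (19/50 - 19/3)/(-62 + 1/12) = -893/150/(-743/12) = -12/743*(-893/150) = 1786/18575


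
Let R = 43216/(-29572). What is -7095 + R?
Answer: -52464139/7393 ≈ -7096.5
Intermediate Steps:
R = -10804/7393 (R = 43216*(-1/29572) = -10804/7393 ≈ -1.4614)
-7095 + R = -7095 - 10804/7393 = -52464139/7393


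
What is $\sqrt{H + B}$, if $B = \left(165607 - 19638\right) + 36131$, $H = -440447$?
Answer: $i \sqrt{258347} \approx 508.28 i$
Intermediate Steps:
$B = 182100$ ($B = 145969 + 36131 = 182100$)
$\sqrt{H + B} = \sqrt{-440447 + 182100} = \sqrt{-258347} = i \sqrt{258347}$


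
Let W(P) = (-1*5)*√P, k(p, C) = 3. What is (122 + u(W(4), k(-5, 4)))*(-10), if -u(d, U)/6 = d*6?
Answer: -4820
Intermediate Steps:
W(P) = -5*√P
u(d, U) = -36*d (u(d, U) = -6*d*6 = -36*d)
(122 + u(W(4), k(-5, 4)))*(-10) = (122 - (-180)*√4)*(-10) = (122 - (-180)*2)*(-10) = (122 - 36*(-10))*(-10) = (122 + 360)*(-10) = 482*(-10) = -4820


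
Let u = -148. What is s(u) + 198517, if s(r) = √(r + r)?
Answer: 198517 + 2*I*√74 ≈ 1.9852e+5 + 17.205*I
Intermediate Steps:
s(r) = √2*√r (s(r) = √(2*r) = √2*√r)
s(u) + 198517 = √2*√(-148) + 198517 = √2*(2*I*√37) + 198517 = 2*I*√74 + 198517 = 198517 + 2*I*√74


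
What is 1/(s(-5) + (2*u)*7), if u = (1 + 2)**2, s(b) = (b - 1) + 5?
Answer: 1/125 ≈ 0.0080000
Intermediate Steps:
s(b) = 4 + b (s(b) = (-1 + b) + 5 = 4 + b)
u = 9 (u = 3**2 = 9)
1/(s(-5) + (2*u)*7) = 1/((4 - 5) + (2*9)*7) = 1/(-1 + 18*7) = 1/(-1 + 126) = 1/125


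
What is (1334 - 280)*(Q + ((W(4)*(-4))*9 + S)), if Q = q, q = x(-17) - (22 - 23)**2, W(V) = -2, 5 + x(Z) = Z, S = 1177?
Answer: 1292204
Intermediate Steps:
x(Z) = -5 + Z
q = -23 (q = (-5 - 17) - (22 - 23)**2 = -22 - 1*(-1)**2 = -22 - 1*1 = -22 - 1 = -23)
Q = -23
(1334 - 280)*(Q + ((W(4)*(-4))*9 + S)) = (1334 - 280)*(-23 + (-2*(-4)*9 + 1177)) = 1054*(-23 + (8*9 + 1177)) = 1054*(-23 + (72 + 1177)) = 1054*(-23 + 1249) = 1054*1226 = 1292204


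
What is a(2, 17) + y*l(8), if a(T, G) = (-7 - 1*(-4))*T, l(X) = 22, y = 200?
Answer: 4394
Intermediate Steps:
a(T, G) = -3*T (a(T, G) = (-7 + 4)*T = -3*T)
a(2, 17) + y*l(8) = -3*2 + 200*22 = -6 + 4400 = 4394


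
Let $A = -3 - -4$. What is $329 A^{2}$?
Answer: $329$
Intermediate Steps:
$A = 1$ ($A = -3 + 4 = 1$)
$329 A^{2} = 329 \cdot 1^{2} = 329 \cdot 1 = 329$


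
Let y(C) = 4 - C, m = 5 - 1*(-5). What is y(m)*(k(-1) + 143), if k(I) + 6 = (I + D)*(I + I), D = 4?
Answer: -786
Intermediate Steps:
m = 10 (m = 5 + 5 = 10)
k(I) = -6 + 2*I*(4 + I) (k(I) = -6 + (I + 4)*(I + I) = -6 + (4 + I)*(2*I) = -6 + 2*I*(4 + I))
y(m)*(k(-1) + 143) = (4 - 1*10)*((-6 + 2*(-1)² + 8*(-1)) + 143) = (4 - 10)*((-6 + 2*1 - 8) + 143) = -6*((-6 + 2 - 8) + 143) = -6*(-12 + 143) = -6*131 = -786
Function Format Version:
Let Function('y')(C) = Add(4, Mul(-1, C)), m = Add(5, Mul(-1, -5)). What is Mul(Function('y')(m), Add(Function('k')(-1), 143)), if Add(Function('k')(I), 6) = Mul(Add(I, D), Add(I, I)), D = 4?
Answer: -786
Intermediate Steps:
m = 10 (m = Add(5, 5) = 10)
Function('k')(I) = Add(-6, Mul(2, I, Add(4, I))) (Function('k')(I) = Add(-6, Mul(Add(I, 4), Add(I, I))) = Add(-6, Mul(Add(4, I), Mul(2, I))) = Add(-6, Mul(2, I, Add(4, I))))
Mul(Function('y')(m), Add(Function('k')(-1), 143)) = Mul(Add(4, Mul(-1, 10)), Add(Add(-6, Mul(2, Pow(-1, 2)), Mul(8, -1)), 143)) = Mul(Add(4, -10), Add(Add(-6, Mul(2, 1), -8), 143)) = Mul(-6, Add(Add(-6, 2, -8), 143)) = Mul(-6, Add(-12, 143)) = Mul(-6, 131) = -786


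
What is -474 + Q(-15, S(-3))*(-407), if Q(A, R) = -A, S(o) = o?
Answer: -6579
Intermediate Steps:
-474 + Q(-15, S(-3))*(-407) = -474 - 1*(-15)*(-407) = -474 + 15*(-407) = -474 - 6105 = -6579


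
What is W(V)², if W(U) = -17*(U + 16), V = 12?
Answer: 226576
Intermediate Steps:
W(U) = -272 - 17*U (W(U) = -17*(16 + U) = -272 - 17*U)
W(V)² = (-272 - 17*12)² = (-272 - 204)² = (-476)² = 226576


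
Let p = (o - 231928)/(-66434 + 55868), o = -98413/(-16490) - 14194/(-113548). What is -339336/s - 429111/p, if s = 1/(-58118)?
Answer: 31485687471395844934149/1596515039383 ≈ 1.9722e+10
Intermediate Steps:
o = 83887194/13767695 (o = -98413*(-1/16490) - 14194*(-1/113548) = 5789/970 + 7097/56774 = 83887194/13767695 ≈ 6.0930)
s = -1/58118 ≈ -1.7206e-5
p = 1596515039383/72734732685 (p = (83887194/13767695 - 231928)/(-66434 + 55868) = -3193030078766/13767695/(-10566) = -3193030078766/13767695*(-1/10566) = 1596515039383/72734732685 ≈ 21.950)
-339336/s - 429111/p = -339336/(-1/58118) - 429111/1596515039383/72734732685 = -339336*(-58118) - 429111*72734732685/1596515039383 = 19721529648 - 31211273877193035/1596515039383 = 31485687471395844934149/1596515039383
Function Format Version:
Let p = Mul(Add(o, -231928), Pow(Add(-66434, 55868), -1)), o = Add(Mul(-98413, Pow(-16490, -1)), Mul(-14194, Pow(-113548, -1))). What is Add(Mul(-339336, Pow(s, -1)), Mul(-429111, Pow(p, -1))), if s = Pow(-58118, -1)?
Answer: Rational(31485687471395844934149, 1596515039383) ≈ 1.9722e+10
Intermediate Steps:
o = Rational(83887194, 13767695) (o = Add(Mul(-98413, Rational(-1, 16490)), Mul(-14194, Rational(-1, 113548))) = Add(Rational(5789, 970), Rational(7097, 56774)) = Rational(83887194, 13767695) ≈ 6.0930)
s = Rational(-1, 58118) ≈ -1.7206e-5
p = Rational(1596515039383, 72734732685) (p = Mul(Add(Rational(83887194, 13767695), -231928), Pow(Add(-66434, 55868), -1)) = Mul(Rational(-3193030078766, 13767695), Pow(-10566, -1)) = Mul(Rational(-3193030078766, 13767695), Rational(-1, 10566)) = Rational(1596515039383, 72734732685) ≈ 21.950)
Add(Mul(-339336, Pow(s, -1)), Mul(-429111, Pow(p, -1))) = Add(Mul(-339336, Pow(Rational(-1, 58118), -1)), Mul(-429111, Pow(Rational(1596515039383, 72734732685), -1))) = Add(Mul(-339336, -58118), Mul(-429111, Rational(72734732685, 1596515039383))) = Add(19721529648, Rational(-31211273877193035, 1596515039383)) = Rational(31485687471395844934149, 1596515039383)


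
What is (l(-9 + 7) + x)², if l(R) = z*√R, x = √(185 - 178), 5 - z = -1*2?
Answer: -91 + 14*I*√14 ≈ -91.0 + 52.383*I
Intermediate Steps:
z = 7 (z = 5 - (-1)*2 = 5 - 1*(-2) = 5 + 2 = 7)
x = √7 ≈ 2.6458
l(R) = 7*√R
(l(-9 + 7) + x)² = (7*√(-9 + 7) + √7)² = (7*√(-2) + √7)² = (7*(I*√2) + √7)² = (7*I*√2 + √7)² = (√7 + 7*I*√2)²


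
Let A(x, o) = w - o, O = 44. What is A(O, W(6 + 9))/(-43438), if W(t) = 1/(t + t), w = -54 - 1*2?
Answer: 1681/1303140 ≈ 0.0012900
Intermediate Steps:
w = -56 (w = -54 - 2 = -56)
W(t) = 1/(2*t)
A(x, o) = -56 - o
A(O, W(6 + 9))/(-43438) = (-56 - 1/(2*(6 + 9)))/(-43438) = (-56 - 1/(2*15))*(-1/43438) = (-56 - 1*1/30)*(-1/43438) = (-56 - 1/30)*(-1/43438) = -1681/30*(-1/43438) = 1681/1303140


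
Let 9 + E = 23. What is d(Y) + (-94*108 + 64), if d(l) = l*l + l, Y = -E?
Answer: -9906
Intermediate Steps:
E = 14 (E = -9 + 23 = 14)
Y = -14 (Y = -1*14 = -14)
d(l) = l + l² (d(l) = l² + l = l + l²)
d(Y) + (-94*108 + 64) = -14*(1 - 14) + (-94*108 + 64) = -14*(-13) + (-10152 + 64) = 182 - 10088 = -9906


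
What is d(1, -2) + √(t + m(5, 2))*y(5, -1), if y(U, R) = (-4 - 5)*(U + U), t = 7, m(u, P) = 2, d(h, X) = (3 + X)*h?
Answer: -269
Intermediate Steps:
d(h, X) = h*(3 + X)
y(U, R) = -18*U
d(1, -2) + √(t + m(5, 2))*y(5, -1) = 1*(3 - 2) + √(7 + 2)*(-18*5) = 1*1 + √9*(-90) = 1 + 3*(-90) = 1 - 270 = -269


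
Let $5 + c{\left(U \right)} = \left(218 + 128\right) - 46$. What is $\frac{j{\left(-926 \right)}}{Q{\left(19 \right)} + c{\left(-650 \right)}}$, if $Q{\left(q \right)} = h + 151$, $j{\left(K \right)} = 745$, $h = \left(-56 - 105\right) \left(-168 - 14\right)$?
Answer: $\frac{745}{29748} \approx 0.025044$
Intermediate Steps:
$c{\left(U \right)} = 295$ ($c{\left(U \right)} = -5 + \left(\left(218 + 128\right) - 46\right) = -5 + \left(346 - 46\right) = -5 + 300 = 295$)
$h = 29302$ ($h = \left(-161\right) \left(-182\right) = 29302$)
$Q{\left(q \right)} = 29453$ ($Q{\left(q \right)} = 29302 + 151 = 29453$)
$\frac{j{\left(-926 \right)}}{Q{\left(19 \right)} + c{\left(-650 \right)}} = \frac{745}{29453 + 295} = \frac{745}{29748}$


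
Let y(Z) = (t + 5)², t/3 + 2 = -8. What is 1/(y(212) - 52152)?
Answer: -1/51527 ≈ -1.9407e-5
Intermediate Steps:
t = -30 (t = -6 + 3*(-8) = -6 - 24 = -30)
y(Z) = 625 (y(Z) = (-30 + 5)² = (-25)² = 625)
1/(y(212) - 52152) = 1/(625 - 52152) = 1/(-51527) = -1/51527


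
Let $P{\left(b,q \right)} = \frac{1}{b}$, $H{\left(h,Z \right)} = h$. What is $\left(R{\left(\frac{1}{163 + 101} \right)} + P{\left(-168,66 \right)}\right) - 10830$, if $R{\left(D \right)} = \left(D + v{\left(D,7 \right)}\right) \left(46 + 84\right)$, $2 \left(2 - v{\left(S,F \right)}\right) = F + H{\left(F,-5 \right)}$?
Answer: $- \frac{21214141}{1848} \approx -11480.0$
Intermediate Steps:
$v{\left(S,F \right)} = 2 - F$ ($v{\left(S,F \right)} = 2 - \frac{F + F}{2} = 2 - \frac{2 F}{2} = 2 - F$)
$R{\left(D \right)} = -650 + 130 D$ ($R{\left(D \right)} = \left(D + \left(2 - 7\right)\right) \left(46 + 84\right) = \left(D + \left(2 - 7\right)\right) 130 = \left(D - 5\right) 130 = \left(-5 + D\right) 130 = -650 + 130 D$)
$\left(R{\left(\frac{1}{163 + 101} \right)} + P{\left(-168,66 \right)}\right) - 10830 = \left(\left(-650 + \frac{130}{163 + 101}\right) + \frac{1}{-168}\right) - 10830 = \left(\left(-650 + \frac{130}{264}\right) - \frac{1}{168}\right) - 10830 = \left(\left(-650 + 130 \cdot \frac{1}{264}\right) - \frac{1}{168}\right) - 10830 = \left(\left(-650 + \frac{65}{132}\right) - \frac{1}{168}\right) - 10830 = \left(- \frac{85735}{132} - \frac{1}{168}\right) - 10830 = - \frac{1200301}{1848} - 10830 = - \frac{21214141}{1848}$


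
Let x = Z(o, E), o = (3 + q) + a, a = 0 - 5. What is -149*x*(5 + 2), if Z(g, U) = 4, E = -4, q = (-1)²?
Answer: -4172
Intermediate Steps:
a = -5
q = 1
o = -1 (o = (3 + 1) - 5 = 4 - 5 = -1)
x = 4
-149*x*(5 + 2) = -596*(5 + 2) = -596*7 = -149*28 = -4172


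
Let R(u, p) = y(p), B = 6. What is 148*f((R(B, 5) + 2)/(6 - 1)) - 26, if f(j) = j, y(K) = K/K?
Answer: 314/5 ≈ 62.800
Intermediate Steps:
y(K) = 1
R(u, p) = 1
148*f((R(B, 5) + 2)/(6 - 1)) - 26 = 148*((1 + 2)/(6 - 1)) - 26 = 148*(3/5) - 26 = 148*(3*(⅕)) - 26 = 148*(⅗) - 26 = 444/5 - 26 = 314/5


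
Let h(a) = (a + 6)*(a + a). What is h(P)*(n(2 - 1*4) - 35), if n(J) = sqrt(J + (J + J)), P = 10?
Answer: -11200 + 320*I*sqrt(6) ≈ -11200.0 + 783.84*I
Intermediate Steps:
h(a) = 2*a*(6 + a) (h(a) = (6 + a)*(2*a) = 2*a*(6 + a))
n(J) = sqrt(3)*sqrt(J) (n(J) = sqrt(J + 2*J) = sqrt(3*J) = sqrt(3)*sqrt(J))
h(P)*(n(2 - 1*4) - 35) = (2*10*(6 + 10))*(sqrt(3)*sqrt(2 - 1*4) - 35) = (2*10*16)*(sqrt(3)*sqrt(2 - 4) - 35) = 320*(sqrt(3)*sqrt(-2) - 35) = 320*(sqrt(3)*(I*sqrt(2)) - 35) = 320*(I*sqrt(6) - 35) = 320*(-35 + I*sqrt(6)) = -11200 + 320*I*sqrt(6)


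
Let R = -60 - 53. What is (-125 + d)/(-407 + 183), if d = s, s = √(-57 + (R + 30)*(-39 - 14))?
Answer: 125/224 - √4342/224 ≈ 0.26387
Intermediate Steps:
R = -113
s = √4342 (s = √(-57 + (-113 + 30)*(-39 - 14)) = √(-57 - 83*(-53)) = √(-57 + 4399) = √4342 ≈ 65.894)
d = √4342 ≈ 65.894
(-125 + d)/(-407 + 183) = (-125 + √4342)/(-407 + 183) = (-125 + √4342)/(-224) = (-125 + √4342)*(-1/224) = 125/224 - √4342/224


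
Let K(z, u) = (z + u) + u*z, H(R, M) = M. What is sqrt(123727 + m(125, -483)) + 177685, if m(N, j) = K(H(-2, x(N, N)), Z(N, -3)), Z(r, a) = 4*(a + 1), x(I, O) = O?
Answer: 177685 + 2*sqrt(30711) ≈ 1.7804e+5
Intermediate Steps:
Z(r, a) = 4 + 4*a (Z(r, a) = 4*(1 + a) = 4 + 4*a)
K(z, u) = u + z + u*z (K(z, u) = (u + z) + u*z = u + z + u*z)
m(N, j) = -8 - 7*N (m(N, j) = (4 + 4*(-3)) + N + (4 + 4*(-3))*N = (4 - 12) + N + (4 - 12)*N = -8 + N - 8*N = -8 - 7*N)
sqrt(123727 + m(125, -483)) + 177685 = sqrt(123727 + (-8 - 7*125)) + 177685 = sqrt(123727 + (-8 - 875)) + 177685 = sqrt(123727 - 883) + 177685 = sqrt(122844) + 177685 = 2*sqrt(30711) + 177685 = 177685 + 2*sqrt(30711)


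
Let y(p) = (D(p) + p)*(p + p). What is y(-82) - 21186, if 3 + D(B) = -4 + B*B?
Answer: -1109326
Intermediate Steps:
D(B) = -7 + B² (D(B) = -3 + (-4 + B*B) = -3 + (-4 + B²) = -7 + B²)
y(p) = 2*p*(-7 + p + p²) (y(p) = ((-7 + p²) + p)*(p + p) = (-7 + p + p²)*(2*p) = 2*p*(-7 + p + p²))
y(-82) - 21186 = 2*(-82)*(-7 - 82 + (-82)²) - 21186 = 2*(-82)*(-7 - 82 + 6724) - 21186 = 2*(-82)*6635 - 21186 = -1088140 - 21186 = -1109326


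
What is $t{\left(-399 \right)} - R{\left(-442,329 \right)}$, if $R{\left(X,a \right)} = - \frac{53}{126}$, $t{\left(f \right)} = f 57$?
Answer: $- \frac{2865565}{126} \approx -22743.0$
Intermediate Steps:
$t{\left(f \right)} = 57 f$
$R{\left(X,a \right)} = - \frac{53}{126}$ ($R{\left(X,a \right)} = \left(-53\right) \frac{1}{126} = - \frac{53}{126}$)
$t{\left(-399 \right)} - R{\left(-442,329 \right)} = 57 \left(-399\right) - - \frac{53}{126} = -22743 + \frac{53}{126} = - \frac{2865565}{126}$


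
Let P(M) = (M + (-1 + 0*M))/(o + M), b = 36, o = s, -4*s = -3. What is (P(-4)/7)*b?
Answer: 720/91 ≈ 7.9121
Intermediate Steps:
s = ¾ (s = -¼*(-3) = ¾ ≈ 0.75000)
o = ¾ ≈ 0.75000
P(M) = (-1 + M)/(¾ + M) (P(M) = (M + (-1 + 0*M))/(¾ + M) = (M + (-1 + 0))/(¾ + M) = (M - 1)/(¾ + M) = (-1 + M)/(¾ + M))
(P(-4)/7)*b = ((4*(-1 - 4)/(3 + 4*(-4)))/7)*36 = ((4*(-5)/(3 - 16))*(⅐))*36 = ((4*(-5)/(-13))*(⅐))*36 = ((4*(-1/13)*(-5))*(⅐))*36 = ((20/13)*(⅐))*36 = (20/91)*36 = 720/91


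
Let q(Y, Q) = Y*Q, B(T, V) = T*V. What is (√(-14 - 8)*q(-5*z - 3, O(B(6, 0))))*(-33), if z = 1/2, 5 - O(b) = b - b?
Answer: 1815*I*√22/2 ≈ 4256.6*I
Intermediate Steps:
O(b) = 5 (O(b) = 5 - (b - b) = 5 - 1*0 = 5 + 0 = 5)
z = ½ ≈ 0.50000
q(Y, Q) = Q*Y
(√(-14 - 8)*q(-5*z - 3, O(B(6, 0))))*(-33) = (√(-14 - 8)*(5*(-5*½ - 3)))*(-33) = (√(-22)*(5*(-5/2 - 3)))*(-33) = ((I*√22)*(5*(-11/2)))*(-33) = ((I*√22)*(-55/2))*(-33) = -55*I*√22/2*(-33) = 1815*I*√22/2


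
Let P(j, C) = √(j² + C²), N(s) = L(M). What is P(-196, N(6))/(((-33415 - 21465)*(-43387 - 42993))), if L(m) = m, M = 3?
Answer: √1537/948106880 ≈ 4.1350e-8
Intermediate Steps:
N(s) = 3
P(j, C) = √(C² + j²)
P(-196, N(6))/(((-33415 - 21465)*(-43387 - 42993))) = √(3² + (-196)²)/(((-33415 - 21465)*(-43387 - 42993))) = √(9 + 38416)/((-54880*(-86380))) = √38425/4740534400 = (5*√1537)*(1/4740534400) = √1537/948106880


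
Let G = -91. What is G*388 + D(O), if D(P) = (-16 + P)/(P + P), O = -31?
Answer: -2189049/62 ≈ -35307.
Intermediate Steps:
D(P) = (-16 + P)/(2*P) (D(P) = (-16 + P)/((2*P)) = (-16 + P)*(1/(2*P)) = (-16 + P)/(2*P))
G*388 + D(O) = -91*388 + (½)*(-16 - 31)/(-31) = -35308 + (½)*(-1/31)*(-47) = -35308 + 47/62 = -2189049/62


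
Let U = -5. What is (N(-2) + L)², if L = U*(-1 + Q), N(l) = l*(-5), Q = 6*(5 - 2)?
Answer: 5625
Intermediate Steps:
Q = 18 (Q = 6*3 = 18)
N(l) = -5*l
L = -85 (L = -5*(-1 + 18) = -5*17 = -85)
(N(-2) + L)² = (-5*(-2) - 85)² = (10 - 85)² = (-75)² = 5625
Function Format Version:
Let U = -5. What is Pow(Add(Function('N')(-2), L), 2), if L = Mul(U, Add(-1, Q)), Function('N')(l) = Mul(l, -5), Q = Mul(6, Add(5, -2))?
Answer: 5625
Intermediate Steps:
Q = 18 (Q = Mul(6, 3) = 18)
Function('N')(l) = Mul(-5, l)
L = -85 (L = Mul(-5, Add(-1, 18)) = Mul(-5, 17) = -85)
Pow(Add(Function('N')(-2), L), 2) = Pow(Add(Mul(-5, -2), -85), 2) = Pow(Add(10, -85), 2) = Pow(-75, 2) = 5625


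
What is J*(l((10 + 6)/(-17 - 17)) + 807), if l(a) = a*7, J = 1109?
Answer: 15152267/17 ≈ 8.9131e+5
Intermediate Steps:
l(a) = 7*a
J*(l((10 + 6)/(-17 - 17)) + 807) = 1109*(7*((10 + 6)/(-17 - 17)) + 807) = 1109*(7*(16/(-34)) + 807) = 1109*(7*(16*(-1/34)) + 807) = 1109*(7*(-8/17) + 807) = 1109*(-56/17 + 807) = 1109*(13663/17) = 15152267/17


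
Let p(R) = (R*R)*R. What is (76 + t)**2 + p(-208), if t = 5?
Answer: -8992351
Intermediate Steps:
p(R) = R**3 (p(R) = R**2*R = R**3)
(76 + t)**2 + p(-208) = (76 + 5)**2 + (-208)**3 = 81**2 - 8998912 = 6561 - 8998912 = -8992351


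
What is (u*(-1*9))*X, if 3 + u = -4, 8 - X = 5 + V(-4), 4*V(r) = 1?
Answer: 693/4 ≈ 173.25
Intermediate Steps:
V(r) = ¼ (V(r) = (¼)*1 = ¼)
X = 11/4 (X = 8 - (5 + ¼) = 8 - 1*21/4 = 8 - 21/4 = 11/4 ≈ 2.7500)
u = -7 (u = -3 - 4 = -7)
(u*(-1*9))*X = -(-7)*9*(11/4) = -7*(-9)*(11/4) = 63*(11/4) = 693/4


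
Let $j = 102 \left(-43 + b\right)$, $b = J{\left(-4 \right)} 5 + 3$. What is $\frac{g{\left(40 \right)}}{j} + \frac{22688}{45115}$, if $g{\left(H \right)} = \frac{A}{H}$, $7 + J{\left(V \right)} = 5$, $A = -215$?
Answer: $\frac{185522069}{368138400} \approx 0.50395$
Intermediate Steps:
$J{\left(V \right)} = -2$ ($J{\left(V \right)} = -7 + 5 = -2$)
$g{\left(H \right)} = - \frac{215}{H}$
$b = -7$ ($b = \left(-2\right) 5 + 3 = -10 + 3 = -7$)
$j = -5100$ ($j = 102 \left(-43 - 7\right) = 102 \left(-50\right) = -5100$)
$\frac{g{\left(40 \right)}}{j} + \frac{22688}{45115} = \frac{\left(-215\right) \frac{1}{40}}{-5100} + \frac{22688}{45115} = \left(-215\right) \frac{1}{40} \left(- \frac{1}{5100}\right) + 22688 \cdot \frac{1}{45115} = \left(- \frac{43}{8}\right) \left(- \frac{1}{5100}\right) + \frac{22688}{45115} = \frac{43}{40800} + \frac{22688}{45115} = \frac{185522069}{368138400}$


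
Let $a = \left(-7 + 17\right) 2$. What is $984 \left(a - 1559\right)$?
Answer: $-1514376$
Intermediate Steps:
$a = 20$ ($a = 10 \cdot 2 = 20$)
$984 \left(a - 1559\right) = 984 \left(20 - 1559\right) = 984 \left(-1539\right) = -1514376$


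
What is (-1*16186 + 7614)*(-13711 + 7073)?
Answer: 56900936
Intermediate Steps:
(-1*16186 + 7614)*(-13711 + 7073) = (-16186 + 7614)*(-6638) = -8572*(-6638) = 56900936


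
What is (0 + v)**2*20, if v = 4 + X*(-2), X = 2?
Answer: 0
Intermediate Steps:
v = 0 (v = 4 + 2*(-2) = 4 - 4 = 0)
(0 + v)**2*20 = (0 + 0)**2*20 = 0**2*20 = 0*20 = 0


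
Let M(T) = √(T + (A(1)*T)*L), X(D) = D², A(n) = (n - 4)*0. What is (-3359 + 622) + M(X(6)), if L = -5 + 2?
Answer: -2731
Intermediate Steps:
L = -3
A(n) = 0 (A(n) = (-4 + n)*0 = 0)
M(T) = √T (M(T) = √(T + (0*T)*(-3)) = √(T + 0*(-3)) = √(T + 0) = √T)
(-3359 + 622) + M(X(6)) = (-3359 + 622) + √(6²) = -2737 + √36 = -2737 + 6 = -2731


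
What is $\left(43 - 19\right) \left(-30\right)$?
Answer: $-720$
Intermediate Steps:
$\left(43 - 19\right) \left(-30\right) = 24 \left(-30\right) = -720$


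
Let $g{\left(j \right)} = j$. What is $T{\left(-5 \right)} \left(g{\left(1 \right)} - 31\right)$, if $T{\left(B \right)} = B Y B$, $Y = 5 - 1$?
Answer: $-3000$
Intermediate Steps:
$Y = 4$
$T{\left(B \right)} = 4 B^{2}$ ($T{\left(B \right)} = B 4 B = 4 B B = 4 B^{2}$)
$T{\left(-5 \right)} \left(g{\left(1 \right)} - 31\right) = 4 \left(-5\right)^{2} \left(1 - 31\right) = 4 \cdot 25 \left(-30\right) = 100 \left(-30\right) = -3000$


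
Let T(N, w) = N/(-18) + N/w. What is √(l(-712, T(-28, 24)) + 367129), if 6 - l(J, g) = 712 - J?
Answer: √365711 ≈ 604.74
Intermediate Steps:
T(N, w) = -N/18 + N/w (T(N, w) = N*(-1/18) + N/w = -N/18 + N/w)
l(J, g) = -706 + J (l(J, g) = 6 - (712 - J) = 6 + (-712 + J) = -706 + J)
√(l(-712, T(-28, 24)) + 367129) = √((-706 - 712) + 367129) = √(-1418 + 367129) = √365711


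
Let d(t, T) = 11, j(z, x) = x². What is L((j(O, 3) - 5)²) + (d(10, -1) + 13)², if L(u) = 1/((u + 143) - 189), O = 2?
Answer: 17279/30 ≈ 575.97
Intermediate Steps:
L(u) = 1/(-46 + u) (L(u) = 1/((143 + u) - 189) = 1/(-46 + u))
L((j(O, 3) - 5)²) + (d(10, -1) + 13)² = 1/(-46 + (3² - 5)²) + (11 + 13)² = 1/(-46 + (9 - 5)²) + 24² = 1/(-46 + 4²) + 576 = 1/(-46 + 16) + 576 = 1/(-30) + 576 = -1/30 + 576 = 17279/30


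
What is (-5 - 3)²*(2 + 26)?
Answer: 1792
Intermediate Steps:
(-5 - 3)²*(2 + 26) = (-8)²*28 = 64*28 = 1792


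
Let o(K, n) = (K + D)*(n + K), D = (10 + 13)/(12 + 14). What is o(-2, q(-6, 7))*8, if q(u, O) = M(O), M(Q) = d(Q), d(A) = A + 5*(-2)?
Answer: 580/13 ≈ 44.615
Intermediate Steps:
d(A) = -10 + A (d(A) = A - 10 = -10 + A)
M(Q) = -10 + Q
q(u, O) = -10 + O
D = 23/26 ≈ 0.88461
o(K, n) = (23/26 + K)*(K + n) (o(K, n) = (K + 23/26)*(n + K) = (23/26 + K)*(K + n))
o(-2, q(-6, 7))*8 = ((-2)² + (23/26)*(-2) + 23*(-10 + 7)/26 - 2*(-10 + 7))*8 = (4 - 23/13 + (23/26)*(-3) - 2*(-3))*8 = (4 - 23/13 - 69/26 + 6)*8 = (145/26)*8 = 580/13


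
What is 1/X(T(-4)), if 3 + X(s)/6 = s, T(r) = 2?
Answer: -⅙ ≈ -0.16667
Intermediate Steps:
X(s) = -18 + 6*s
1/X(T(-4)) = 1/(-18 + 6*2) = 1/(-18 + 12) = 1/(-6) = -⅙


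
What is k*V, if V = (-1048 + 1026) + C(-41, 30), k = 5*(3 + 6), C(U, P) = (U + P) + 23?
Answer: -450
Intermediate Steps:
C(U, P) = 23 + P + U (C(U, P) = (P + U) + 23 = 23 + P + U)
k = 45 (k = 5*9 = 45)
V = -10 (V = (-1048 + 1026) + (23 + 30 - 41) = -22 + 12 = -10)
k*V = 45*(-10) = -450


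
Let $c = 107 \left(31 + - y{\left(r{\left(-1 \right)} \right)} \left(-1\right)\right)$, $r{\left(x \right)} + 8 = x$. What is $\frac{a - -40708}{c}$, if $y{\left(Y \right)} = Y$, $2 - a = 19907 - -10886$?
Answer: $\frac{9917}{2354} \approx 4.2128$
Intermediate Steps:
$a = -30791$ ($a = 2 - \left(19907 - -10886\right) = 2 - \left(19907 + 10886\right) = 2 - 30793 = -30791$)
$r{\left(x \right)} = -8 + x$
$c = 2354$ ($c = 107 \left(31 + - (-8 - 1) \left(-1\right)\right) = 107 \left(31 + \left(-1\right) \left(-9\right) \left(-1\right)\right) = 107 \left(31 + 9 \left(-1\right)\right) = 107 \left(31 - 9\right) = 107 \cdot 22 = 2354$)
$\frac{a - -40708}{c} = \frac{-30791 - -40708}{2354} = \left(-30791 + 40708\right) \frac{1}{2354} = 9917 \cdot \frac{1}{2354} = \frac{9917}{2354}$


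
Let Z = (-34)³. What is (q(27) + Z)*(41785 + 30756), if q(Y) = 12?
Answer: -2850280972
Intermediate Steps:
Z = -39304
(q(27) + Z)*(41785 + 30756) = (12 - 39304)*(41785 + 30756) = -39292*72541 = -2850280972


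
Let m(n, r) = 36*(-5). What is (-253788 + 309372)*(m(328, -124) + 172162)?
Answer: 9559447488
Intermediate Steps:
m(n, r) = -180
(-253788 + 309372)*(m(328, -124) + 172162) = (-253788 + 309372)*(-180 + 172162) = 55584*171982 = 9559447488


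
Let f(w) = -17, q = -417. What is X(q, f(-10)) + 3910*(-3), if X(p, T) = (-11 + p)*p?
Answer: 166746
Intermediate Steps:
X(p, T) = p*(-11 + p)
X(q, f(-10)) + 3910*(-3) = -417*(-11 - 417) + 3910*(-3) = -417*(-428) - 11730 = 178476 - 11730 = 166746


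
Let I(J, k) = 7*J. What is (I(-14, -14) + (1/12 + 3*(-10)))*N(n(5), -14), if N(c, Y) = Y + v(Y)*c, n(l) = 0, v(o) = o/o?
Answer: 10745/6 ≈ 1790.8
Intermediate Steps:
v(o) = 1
N(c, Y) = Y + c (N(c, Y) = Y + 1*c = Y + c)
(I(-14, -14) + (1/12 + 3*(-10)))*N(n(5), -14) = (7*(-14) + (1/12 + 3*(-10)))*(-14 + 0) = (-98 + (1/12 - 30))*(-14) = (-98 - 359/12)*(-14) = -1535/12*(-14) = 10745/6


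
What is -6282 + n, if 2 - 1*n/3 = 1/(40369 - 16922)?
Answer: -147153375/23447 ≈ -6276.0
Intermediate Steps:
n = 140679/23447 (n = 6 - 3/(40369 - 16922) = 6 - 3/23447 = 140679/23447 ≈ 5.9999)
-6282 + n = -6282 + 140679/23447 = -147153375/23447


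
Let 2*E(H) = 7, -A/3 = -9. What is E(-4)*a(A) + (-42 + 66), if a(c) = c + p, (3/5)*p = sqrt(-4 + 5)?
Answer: 373/3 ≈ 124.33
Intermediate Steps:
A = 27 (A = -3*(-9) = 27)
E(H) = 7/2 (E(H) = (1/2)*7 = 7/2)
p = 5/3 (p = 5*sqrt(-4 + 5)/3 = 5*sqrt(1)/3 = (5/3)*1 = 5/3 ≈ 1.6667)
a(c) = 5/3 + c (a(c) = c + 5/3 = 5/3 + c)
E(-4)*a(A) + (-42 + 66) = 7*(5/3 + 27)/2 + (-42 + 66) = (7/2)*(86/3) + 24 = 301/3 + 24 = 373/3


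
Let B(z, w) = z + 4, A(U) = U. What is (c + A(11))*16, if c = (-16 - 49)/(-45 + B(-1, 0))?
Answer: 4216/21 ≈ 200.76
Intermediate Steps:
B(z, w) = 4 + z
c = 65/42 (c = (-16 - 49)/(-45 + (4 - 1)) = -65/(-45 + 3) = -65/(-42) = -65*(-1/42) = 65/42 ≈ 1.5476)
(c + A(11))*16 = (65/42 + 11)*16 = (527/42)*16 = 4216/21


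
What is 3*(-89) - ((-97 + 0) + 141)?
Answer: -311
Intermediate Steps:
3*(-89) - ((-97 + 0) + 141) = -267 - (-97 + 141) = -267 - 1*44 = -267 - 44 = -311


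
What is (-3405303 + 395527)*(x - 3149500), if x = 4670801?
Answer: -4578775238576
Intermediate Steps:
(-3405303 + 395527)*(x - 3149500) = (-3405303 + 395527)*(4670801 - 3149500) = -3009776*1521301 = -4578775238576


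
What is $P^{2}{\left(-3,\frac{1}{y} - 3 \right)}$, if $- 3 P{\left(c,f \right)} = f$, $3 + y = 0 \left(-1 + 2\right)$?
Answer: $\frac{100}{81} \approx 1.2346$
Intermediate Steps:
$y = -3$ ($y = -3 + 0 \left(-1 + 2\right) = -3 + 0 \cdot 1 = -3 + 0 = -3$)
$P{\left(c,f \right)} = - \frac{f}{3}$
$P^{2}{\left(-3,\frac{1}{y} - 3 \right)} = \left(- \frac{\frac{1}{-3} - 3}{3}\right)^{2} = \left(- \frac{- \frac{1}{3} - 3}{3}\right)^{2} = \left(\left(- \frac{1}{3}\right) \left(- \frac{10}{3}\right)\right)^{2} = \left(\frac{10}{9}\right)^{2} = \frac{100}{81}$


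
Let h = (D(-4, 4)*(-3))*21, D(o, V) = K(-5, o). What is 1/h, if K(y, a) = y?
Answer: 1/315 ≈ 0.0031746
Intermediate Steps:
D(o, V) = -5
h = 315 (h = -5*(-3)*21 = 15*21 = 315)
1/h = 1/315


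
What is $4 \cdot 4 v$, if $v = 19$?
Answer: $304$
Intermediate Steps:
$4 \cdot 4 v = 4 \cdot 4 \cdot 19 = 16 \cdot 19 = 304$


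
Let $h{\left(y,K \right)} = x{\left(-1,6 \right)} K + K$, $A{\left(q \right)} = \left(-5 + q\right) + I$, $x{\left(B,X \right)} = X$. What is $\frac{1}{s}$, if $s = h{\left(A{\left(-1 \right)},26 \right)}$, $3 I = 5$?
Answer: $\frac{1}{182} \approx 0.0054945$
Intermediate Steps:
$I = \frac{5}{3}$ ($I = \frac{1}{3} \cdot 5 = \frac{5}{3} \approx 1.6667$)
$A{\left(q \right)} = - \frac{10}{3} + q$ ($A{\left(q \right)} = \left(-5 + q\right) + \frac{5}{3} = - \frac{10}{3} + q$)
$h{\left(y,K \right)} = 7 K$ ($h{\left(y,K \right)} = 6 K + K = 7 K$)
$s = 182$ ($s = 7 \cdot 26 = 182$)
$\frac{1}{s} = \frac{1}{182}$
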